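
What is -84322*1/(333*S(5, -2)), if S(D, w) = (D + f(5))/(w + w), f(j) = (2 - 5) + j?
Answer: 48184/333 ≈ 144.70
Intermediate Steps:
f(j) = -3 + j
S(D, w) = (2 + D)/(2*w) (S(D, w) = (D + (-3 + 5))/(w + w) = (D + 2)/((2*w)) = (2 + D)*(1/(2*w)) = (2 + D)/(2*w))
-84322*1/(333*S(5, -2)) = -84322*(-4/(333*(2 + 5))) = -84322/((((½)*(-½)*7)*(-37))*(-9)) = -84322/(-7/4*(-37)*(-9)) = -84322/((259/4)*(-9)) = -84322/(-2331/4) = -84322*(-4/2331) = 48184/333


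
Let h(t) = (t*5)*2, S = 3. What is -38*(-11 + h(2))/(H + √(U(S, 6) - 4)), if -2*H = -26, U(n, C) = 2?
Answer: -26 + 2*I*√2 ≈ -26.0 + 2.8284*I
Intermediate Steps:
H = 13 (H = -½*(-26) = 13)
h(t) = 10*t (h(t) = (5*t)*2 = 10*t)
-38*(-11 + h(2))/(H + √(U(S, 6) - 4)) = -38*(-11 + 10*2)/(13 + √(2 - 4)) = -38*(-11 + 20)/(13 + √(-2)) = -38*9/(13 + I*√2) = -342/(13 + I*√2)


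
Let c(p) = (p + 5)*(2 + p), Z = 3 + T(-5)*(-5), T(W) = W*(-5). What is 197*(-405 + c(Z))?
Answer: 2686095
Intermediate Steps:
T(W) = -5*W
Z = -122 (Z = 3 - 5*(-5)*(-5) = 3 + 25*(-5) = 3 - 125 = -122)
c(p) = (2 + p)*(5 + p) (c(p) = (5 + p)*(2 + p) = (2 + p)*(5 + p))
197*(-405 + c(Z)) = 197*(-405 + (10 + (-122)² + 7*(-122))) = 197*(-405 + (10 + 14884 - 854)) = 197*(-405 + 14040) = 197*13635 = 2686095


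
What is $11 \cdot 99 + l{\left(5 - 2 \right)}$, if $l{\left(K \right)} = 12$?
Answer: $1101$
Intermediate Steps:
$11 \cdot 99 + l{\left(5 - 2 \right)} = 11 \cdot 99 + 12 = 1089 + 12 = 1101$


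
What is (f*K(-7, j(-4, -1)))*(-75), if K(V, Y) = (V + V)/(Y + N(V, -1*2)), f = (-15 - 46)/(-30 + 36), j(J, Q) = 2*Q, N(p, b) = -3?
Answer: 2135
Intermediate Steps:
f = -61/6 ≈ -10.167
K(V, Y) = 2*V/(-3 + Y) (K(V, Y) = (V + V)/(Y - 3) = (2*V)/(-3 + Y) = 2*V/(-3 + Y))
(f*K(-7, j(-4, -1)))*(-75) = -61*(-7)/(3*(-3 + 2*(-1)))*(-75) = -61*(-7)/(3*(-3 - 2))*(-75) = -61*(-7)/(3*(-5))*(-75) = -61*(-7)*(-1)/(3*5)*(-75) = -61/6*14/5*(-75) = -427/15*(-75) = 2135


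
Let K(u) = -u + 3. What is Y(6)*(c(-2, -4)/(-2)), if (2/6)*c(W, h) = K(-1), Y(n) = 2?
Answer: -12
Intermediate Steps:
K(u) = 3 - u
c(W, h) = 12 (c(W, h) = 3*(3 - 1*(-1)) = 3*(3 + 1) = 3*4 = 12)
Y(6)*(c(-2, -4)/(-2)) = 2*(12/(-2)) = 2*(12*(-½)) = 2*(-6) = -12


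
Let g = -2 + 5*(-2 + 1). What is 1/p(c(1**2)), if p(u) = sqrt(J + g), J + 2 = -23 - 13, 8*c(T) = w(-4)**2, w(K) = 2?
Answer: -I*sqrt(5)/15 ≈ -0.14907*I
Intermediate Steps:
c(T) = 1/2 (c(T) = (1/8)*2**2 = (1/8)*4 = 1/2)
g = -7 (g = -2 + 5*(-1) = -2 - 5 = -7)
J = -38 (J = -2 + (-23 - 13) = -2 - 36 = -38)
p(u) = 3*I*sqrt(5) (p(u) = sqrt(-38 - 7) = sqrt(-45) = 3*I*sqrt(5))
1/p(c(1**2)) = 1/(3*I*sqrt(5)) = -I*sqrt(5)/15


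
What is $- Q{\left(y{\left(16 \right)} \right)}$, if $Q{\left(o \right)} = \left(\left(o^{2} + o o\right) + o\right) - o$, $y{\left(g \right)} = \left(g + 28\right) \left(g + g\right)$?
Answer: $-3964928$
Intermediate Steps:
$y{\left(g \right)} = 2 g \left(28 + g\right)$ ($y{\left(g \right)} = \left(28 + g\right) 2 g = 2 g \left(28 + g\right)$)
$Q{\left(o \right)} = 2 o^{2}$ ($Q{\left(o \right)} = \left(\left(o^{2} + o^{2}\right) + o\right) - o = \left(2 o^{2} + o\right) - o = \left(o + 2 o^{2}\right) - o = 2 o^{2}$)
$- Q{\left(y{\left(16 \right)} \right)} = - 2 \left(2 \cdot 16 \left(28 + 16\right)\right)^{2} = - 2 \left(2 \cdot 16 \cdot 44\right)^{2} = - 2 \cdot 1408^{2} = - 2 \cdot 1982464 = \left(-1\right) 3964928 = -3964928$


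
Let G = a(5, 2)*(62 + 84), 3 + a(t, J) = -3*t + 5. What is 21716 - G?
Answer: 23614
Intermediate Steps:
a(t, J) = 2 - 3*t (a(t, J) = -3 + (-3*t + 5) = -3 + (5 - 3*t) = 2 - 3*t)
G = -1898 (G = (2 - 3*5)*(62 + 84) = (2 - 15)*146 = -13*146 = -1898)
21716 - G = 21716 - 1*(-1898) = 21716 + 1898 = 23614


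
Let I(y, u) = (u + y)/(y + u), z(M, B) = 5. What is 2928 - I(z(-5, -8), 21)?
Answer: 2927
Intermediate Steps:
I(y, u) = 1 (I(y, u) = (u + y)/(u + y) = 1)
2928 - I(z(-5, -8), 21) = 2928 - 1*1 = 2928 - 1 = 2927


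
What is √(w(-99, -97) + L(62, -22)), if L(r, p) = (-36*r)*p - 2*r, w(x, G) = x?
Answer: √48881 ≈ 221.09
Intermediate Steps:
L(r, p) = -2*r - 36*p*r (L(r, p) = -36*p*r - 2*r = -2*r - 36*p*r)
√(w(-99, -97) + L(62, -22)) = √(-99 - 2*62*(1 + 18*(-22))) = √(-99 - 2*62*(1 - 396)) = √(-99 - 2*62*(-395)) = √(-99 + 48980) = √48881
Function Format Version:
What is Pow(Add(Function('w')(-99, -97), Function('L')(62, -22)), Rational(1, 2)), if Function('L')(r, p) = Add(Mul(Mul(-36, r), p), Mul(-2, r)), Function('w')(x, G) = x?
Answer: Pow(48881, Rational(1, 2)) ≈ 221.09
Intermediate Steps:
Function('L')(r, p) = Add(Mul(-2, r), Mul(-36, p, r)) (Function('L')(r, p) = Add(Mul(-36, p, r), Mul(-2, r)) = Add(Mul(-2, r), Mul(-36, p, r)))
Pow(Add(Function('w')(-99, -97), Function('L')(62, -22)), Rational(1, 2)) = Pow(Add(-99, Mul(-2, 62, Add(1, Mul(18, -22)))), Rational(1, 2)) = Pow(Add(-99, Mul(-2, 62, Add(1, -396))), Rational(1, 2)) = Pow(Add(-99, Mul(-2, 62, -395)), Rational(1, 2)) = Pow(Add(-99, 48980), Rational(1, 2)) = Pow(48881, Rational(1, 2))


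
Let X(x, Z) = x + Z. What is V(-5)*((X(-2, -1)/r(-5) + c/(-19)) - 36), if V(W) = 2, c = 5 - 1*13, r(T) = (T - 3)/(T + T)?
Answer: -2989/38 ≈ -78.658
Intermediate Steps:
r(T) = (-3 + T)/(2*T) (r(T) = (-3 + T)/((2*T)) = (-3 + T)*(1/(2*T)) = (-3 + T)/(2*T))
c = -8 (c = 5 - 13 = -8)
X(x, Z) = Z + x
V(-5)*((X(-2, -1)/r(-5) + c/(-19)) - 36) = 2*(((-1 - 2)/(((½)*(-3 - 5)/(-5))) - 8/(-19)) - 36) = 2*((-3/((½)*(-⅕)*(-8)) - 8*(-1/19)) - 36) = 2*((-3/⅘ + 8/19) - 36) = 2*((-3*5/4 + 8/19) - 36) = 2*((-15/4 + 8/19) - 36) = 2*(-253/76 - 36) = 2*(-2989/76) = -2989/38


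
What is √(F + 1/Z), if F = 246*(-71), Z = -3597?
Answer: 7*I*√4611882759/3597 ≈ 132.16*I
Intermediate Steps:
F = -17466
√(F + 1/Z) = √(-17466 + 1/(-3597)) = √(-17466 - 1/3597) = √(-62825203/3597) = 7*I*√4611882759/3597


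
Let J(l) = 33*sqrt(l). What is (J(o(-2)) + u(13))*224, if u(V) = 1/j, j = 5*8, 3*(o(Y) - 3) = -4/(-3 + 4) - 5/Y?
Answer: 28/5 + 3696*sqrt(10) ≈ 11693.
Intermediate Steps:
o(Y) = 5/3 - 5/(3*Y) (o(Y) = 3 + (-4/(-3 + 4) - 5/Y)/3 = 3 + (-4/1 - 5/Y)/3 = 3 + (-4*1 - 5/Y)/3 = 3 + (-4 - 5/Y)/3 = 3 + (-4/3 - 5/(3*Y)) = 5/3 - 5/(3*Y))
j = 40
u(V) = 1/40
(J(o(-2)) + u(13))*224 = (33*sqrt((5/3)*(-1 - 2)/(-2)) + 1/40)*224 = (33*sqrt((5/3)*(-1/2)*(-3)) + 1/40)*224 = (33*sqrt(5/2) + 1/40)*224 = (33*(sqrt(10)/2) + 1/40)*224 = (33*sqrt(10)/2 + 1/40)*224 = (1/40 + 33*sqrt(10)/2)*224 = 28/5 + 3696*sqrt(10)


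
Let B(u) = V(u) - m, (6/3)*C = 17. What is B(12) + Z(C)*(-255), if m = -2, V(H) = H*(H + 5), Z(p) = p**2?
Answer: -72871/4 ≈ -18218.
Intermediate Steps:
C = 17/2 (C = (1/2)*17 = 17/2 ≈ 8.5000)
V(H) = H*(5 + H)
B(u) = 2 + u*(5 + u) (B(u) = u*(5 + u) - 1*(-2) = u*(5 + u) + 2 = 2 + u*(5 + u))
B(12) + Z(C)*(-255) = (2 + 12*(5 + 12)) + (17/2)**2*(-255) = (2 + 12*17) + (289/4)*(-255) = (2 + 204) - 73695/4 = 206 - 73695/4 = -72871/4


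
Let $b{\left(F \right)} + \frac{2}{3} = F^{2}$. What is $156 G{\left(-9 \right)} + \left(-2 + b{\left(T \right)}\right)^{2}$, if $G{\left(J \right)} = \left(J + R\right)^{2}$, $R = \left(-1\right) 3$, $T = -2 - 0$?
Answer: $\frac{202192}{9} \approx 22466.0$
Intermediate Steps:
$T = -2$ ($T = -2 + 0 = -2$)
$b{\left(F \right)} = - \frac{2}{3} + F^{2}$
$R = -3$
$G{\left(J \right)} = \left(-3 + J\right)^{2}$ ($G{\left(J \right)} = \left(J - 3\right)^{2} = \left(-3 + J\right)^{2}$)
$156 G{\left(-9 \right)} + \left(-2 + b{\left(T \right)}\right)^{2} = 156 \left(-3 - 9\right)^{2} + \left(-2 - \left(\frac{2}{3} - \left(-2\right)^{2}\right)\right)^{2} = 156 \left(-12\right)^{2} + \left(-2 + \left(- \frac{2}{3} + 4\right)\right)^{2} = 156 \cdot 144 + \left(-2 + \frac{10}{3}\right)^{2} = 22464 + \left(\frac{4}{3}\right)^{2} = 22464 + \frac{16}{9} = \frac{202192}{9}$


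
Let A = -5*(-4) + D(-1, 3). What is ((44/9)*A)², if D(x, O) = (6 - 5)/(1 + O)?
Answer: 9801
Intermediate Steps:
D(x, O) = 1/(1 + O)
A = 81/4 (A = -5*(-4) + 1/(1 + 3) = 20 + 1/4 = 20 + ¼ = 81/4 ≈ 20.250)
((44/9)*A)² = ((44/9)*(81/4))² = 99² = 9801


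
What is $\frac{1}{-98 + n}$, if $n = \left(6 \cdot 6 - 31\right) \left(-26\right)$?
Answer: $- \frac{1}{228} \approx -0.004386$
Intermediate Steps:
$n = -130$ ($n = \left(36 - 31\right) \left(-26\right) = 5 \left(-26\right) = -130$)
$\frac{1}{-98 + n} = \frac{1}{-98 - 130} = \frac{1}{-228} = - \frac{1}{228}$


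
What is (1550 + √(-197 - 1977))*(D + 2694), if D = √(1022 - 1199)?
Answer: (1550 + I*√2174)*(2694 + I*√177) ≈ 4.1751e+6 + 1.4623e+5*I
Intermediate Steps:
D = I*√177 (D = √(-177) = I*√177 ≈ 13.304*I)
(1550 + √(-197 - 1977))*(D + 2694) = (1550 + √(-197 - 1977))*(I*√177 + 2694) = (1550 + √(-2174))*(2694 + I*√177) = (1550 + I*√2174)*(2694 + I*√177)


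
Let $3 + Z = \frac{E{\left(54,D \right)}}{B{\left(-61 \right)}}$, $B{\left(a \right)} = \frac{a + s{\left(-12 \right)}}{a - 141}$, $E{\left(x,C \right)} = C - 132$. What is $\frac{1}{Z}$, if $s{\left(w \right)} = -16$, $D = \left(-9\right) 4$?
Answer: $- \frac{11}{4881} \approx -0.0022536$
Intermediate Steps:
$D = -36$
$E{\left(x,C \right)} = -132 + C$ ($E{\left(x,C \right)} = C - 132 = -132 + C$)
$B{\left(a \right)} = \frac{-16 + a}{-141 + a}$ ($B{\left(a \right)} = \frac{a - 16}{a - 141} = \frac{-16 + a}{a - 141} = \frac{-16 + a}{-141 + a}$)
$Z = - \frac{4881}{11}$ ($Z = -3 + \frac{-132 - 36}{\frac{1}{-141 - 61} \left(-16 - 61\right)} = -3 - \frac{168}{\frac{1}{-202} \left(-77\right)} = -3 - \frac{168}{\left(- \frac{1}{202}\right) \left(-77\right)} = -3 - \frac{168}{\frac{77}{202}} = -3 - \frac{4848}{11} = - \frac{4881}{11} \approx -443.73$)
$\frac{1}{Z} = \frac{1}{- \frac{4881}{11}} = - \frac{11}{4881}$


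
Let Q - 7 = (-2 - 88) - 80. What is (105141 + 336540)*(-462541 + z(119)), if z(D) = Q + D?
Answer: -204315005385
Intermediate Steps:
Q = -163 (Q = 7 + ((-2 - 88) - 80) = 7 + (-90 - 80) = 7 - 170 = -163)
z(D) = -163 + D
(105141 + 336540)*(-462541 + z(119)) = (105141 + 336540)*(-462541 + (-163 + 119)) = 441681*(-462541 - 44) = 441681*(-462585) = -204315005385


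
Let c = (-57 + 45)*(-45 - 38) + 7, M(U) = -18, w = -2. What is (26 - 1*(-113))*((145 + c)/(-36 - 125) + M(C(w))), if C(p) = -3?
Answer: -80342/23 ≈ -3493.1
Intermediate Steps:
c = 1003 (c = -12*(-83) + 7 = 996 + 7 = 1003)
(26 - 1*(-113))*((145 + c)/(-36 - 125) + M(C(w))) = (26 - 1*(-113))*((145 + 1003)/(-36 - 125) - 18) = (26 + 113)*(1148/(-161) - 18) = 139*(1148*(-1/161) - 18) = 139*(-164/23 - 18) = 139*(-578/23) = -80342/23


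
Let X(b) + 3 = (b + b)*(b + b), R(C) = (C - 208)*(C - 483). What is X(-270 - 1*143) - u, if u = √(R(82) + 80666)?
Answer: 682273 - 46*√62 ≈ 6.8191e+5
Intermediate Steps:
R(C) = (-483 + C)*(-208 + C) (R(C) = (-208 + C)*(-483 + C) = (-483 + C)*(-208 + C))
X(b) = -3 + 4*b² (X(b) = -3 + (b + b)*(b + b) = -3 + (2*b)*(2*b) = -3 + 4*b²)
u = 46*√62 (u = √((100464 + 82² - 691*82) + 80666) = √((100464 + 6724 - 56662) + 80666) = √(50526 + 80666) = √131192 = 46*√62 ≈ 362.20)
X(-270 - 1*143) - u = (-3 + 4*(-270 - 1*143)²) - 46*√62 = (-3 + 4*(-270 - 143)²) - 46*√62 = (-3 + 4*(-413)²) - 46*√62 = (-3 + 4*170569) - 46*√62 = (-3 + 682276) - 46*√62 = 682273 - 46*√62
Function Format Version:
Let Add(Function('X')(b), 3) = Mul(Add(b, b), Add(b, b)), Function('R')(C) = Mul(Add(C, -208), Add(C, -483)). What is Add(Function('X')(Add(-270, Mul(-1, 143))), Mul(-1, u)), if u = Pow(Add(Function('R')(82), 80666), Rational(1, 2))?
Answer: Add(682273, Mul(-46, Pow(62, Rational(1, 2)))) ≈ 6.8191e+5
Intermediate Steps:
Function('R')(C) = Mul(Add(-483, C), Add(-208, C)) (Function('R')(C) = Mul(Add(-208, C), Add(-483, C)) = Mul(Add(-483, C), Add(-208, C)))
Function('X')(b) = Add(-3, Mul(4, Pow(b, 2))) (Function('X')(b) = Add(-3, Mul(Add(b, b), Add(b, b))) = Add(-3, Mul(Mul(2, b), Mul(2, b))) = Add(-3, Mul(4, Pow(b, 2))))
u = Mul(46, Pow(62, Rational(1, 2))) (u = Pow(Add(Add(100464, Pow(82, 2), Mul(-691, 82)), 80666), Rational(1, 2)) = Pow(Add(Add(100464, 6724, -56662), 80666), Rational(1, 2)) = Pow(Add(50526, 80666), Rational(1, 2)) = Pow(131192, Rational(1, 2)) = Mul(46, Pow(62, Rational(1, 2))) ≈ 362.20)
Add(Function('X')(Add(-270, Mul(-1, 143))), Mul(-1, u)) = Add(Add(-3, Mul(4, Pow(Add(-270, Mul(-1, 143)), 2))), Mul(-1, Mul(46, Pow(62, Rational(1, 2))))) = Add(Add(-3, Mul(4, Pow(Add(-270, -143), 2))), Mul(-46, Pow(62, Rational(1, 2)))) = Add(Add(-3, Mul(4, Pow(-413, 2))), Mul(-46, Pow(62, Rational(1, 2)))) = Add(Add(-3, Mul(4, 170569)), Mul(-46, Pow(62, Rational(1, 2)))) = Add(Add(-3, 682276), Mul(-46, Pow(62, Rational(1, 2)))) = Add(682273, Mul(-46, Pow(62, Rational(1, 2))))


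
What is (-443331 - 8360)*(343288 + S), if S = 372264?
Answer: -323208398432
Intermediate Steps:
(-443331 - 8360)*(343288 + S) = (-443331 - 8360)*(343288 + 372264) = -451691*715552 = -323208398432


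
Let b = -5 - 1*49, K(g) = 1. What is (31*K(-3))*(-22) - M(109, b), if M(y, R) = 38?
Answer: -720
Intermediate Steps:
b = -54 (b = -5 - 49 = -54)
(31*K(-3))*(-22) - M(109, b) = (31*1)*(-22) - 1*38 = 31*(-22) - 38 = -682 - 38 = -720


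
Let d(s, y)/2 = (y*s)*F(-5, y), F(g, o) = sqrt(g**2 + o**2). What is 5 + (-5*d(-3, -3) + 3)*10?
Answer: 35 - 900*sqrt(34) ≈ -5212.9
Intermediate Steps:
d(s, y) = 2*s*y*sqrt(25 + y**2) (d(s, y) = 2*((y*s)*sqrt((-5)**2 + y**2)) = 2*((s*y)*sqrt(25 + y**2)) = 2*(s*y*sqrt(25 + y**2)) = 2*s*y*sqrt(25 + y**2))
5 + (-5*d(-3, -3) + 3)*10 = 5 + (-10*(-3)*(-3)*sqrt(25 + (-3)**2) + 3)*10 = 5 + (-10*(-3)*(-3)*sqrt(25 + 9) + 3)*10 = 5 + (-10*(-3)*(-3)*sqrt(34) + 3)*10 = 5 + (-90*sqrt(34) + 3)*10 = 5 + (3 - 90*sqrt(34))*10 = 5 + (30 - 900*sqrt(34)) = 35 - 900*sqrt(34)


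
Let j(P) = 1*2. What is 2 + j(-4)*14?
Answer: 30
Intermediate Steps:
j(P) = 2
2 + j(-4)*14 = 2 + 2*14 = 2 + 28 = 30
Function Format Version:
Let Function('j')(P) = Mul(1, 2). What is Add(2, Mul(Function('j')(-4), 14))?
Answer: 30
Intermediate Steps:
Function('j')(P) = 2
Add(2, Mul(Function('j')(-4), 14)) = Add(2, Mul(2, 14)) = Add(2, 28) = 30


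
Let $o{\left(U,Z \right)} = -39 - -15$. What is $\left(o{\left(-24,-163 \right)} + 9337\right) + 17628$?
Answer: $26941$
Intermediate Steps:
$o{\left(U,Z \right)} = -24$ ($o{\left(U,Z \right)} = -39 + 15 = -24$)
$\left(o{\left(-24,-163 \right)} + 9337\right) + 17628 = \left(-24 + 9337\right) + 17628 = 9313 + 17628 = 26941$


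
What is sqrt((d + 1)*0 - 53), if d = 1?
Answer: I*sqrt(53) ≈ 7.2801*I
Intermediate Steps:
sqrt((d + 1)*0 - 53) = sqrt((1 + 1)*0 - 53) = sqrt(2*0 - 53) = sqrt(0 - 53) = sqrt(-53) = I*sqrt(53)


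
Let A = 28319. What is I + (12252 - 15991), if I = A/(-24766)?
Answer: -92628393/24766 ≈ -3740.1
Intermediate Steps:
I = -28319/24766 (I = 28319/(-24766) = 28319*(-1/24766) = -28319/24766 ≈ -1.1435)
I + (12252 - 15991) = -28319/24766 + (12252 - 15991) = -28319/24766 - 3739 = -92628393/24766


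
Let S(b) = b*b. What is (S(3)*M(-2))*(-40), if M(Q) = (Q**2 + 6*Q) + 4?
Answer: 1440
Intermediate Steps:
S(b) = b**2
M(Q) = 4 + Q**2 + 6*Q
(S(3)*M(-2))*(-40) = (3**2*(4 + (-2)**2 + 6*(-2)))*(-40) = (9*(4 + 4 - 12))*(-40) = (9*(-4))*(-40) = -36*(-40) = 1440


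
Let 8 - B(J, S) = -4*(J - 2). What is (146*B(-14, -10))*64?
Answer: -523264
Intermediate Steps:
B(J, S) = 4*J (B(J, S) = 8 - (-4)*(J - 2) = 8 - (-4)*(-2 + J) = 8 - (8 - 4*J) = 8 + (-8 + 4*J) = 4*J)
(146*B(-14, -10))*64 = (146*(4*(-14)))*64 = (146*(-56))*64 = -8176*64 = -523264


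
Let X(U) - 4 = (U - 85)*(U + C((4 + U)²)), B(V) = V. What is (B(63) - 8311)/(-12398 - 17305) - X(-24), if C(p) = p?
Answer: 1217237188/29703 ≈ 40980.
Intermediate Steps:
X(U) = 4 + (-85 + U)*(U + (4 + U)²) (X(U) = 4 + (U - 85)*(U + (4 + U)²) = 4 + (-85 + U)*(U + (4 + U)²))
(B(63) - 8311)/(-12398 - 17305) - X(-24) = (63 - 8311)/(-12398 - 17305) - (-1356 + (-24)³ - 749*(-24) - 76*(-24)²) = -8248/(-29703) - (-1356 - 13824 + 17976 - 76*576) = -8248*(-1/29703) - (-1356 - 13824 + 17976 - 43776) = 8248/29703 - 1*(-40980) = 8248/29703 + 40980 = 1217237188/29703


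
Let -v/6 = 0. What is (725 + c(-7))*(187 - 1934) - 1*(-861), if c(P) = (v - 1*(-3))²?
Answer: -1281437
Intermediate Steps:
v = 0 (v = -6*0 = 0)
c(P) = 9 (c(P) = (0 - 1*(-3))² = (0 + 3)² = 3² = 9)
(725 + c(-7))*(187 - 1934) - 1*(-861) = (725 + 9)*(187 - 1934) - 1*(-861) = 734*(-1747) + 861 = -1282298 + 861 = -1281437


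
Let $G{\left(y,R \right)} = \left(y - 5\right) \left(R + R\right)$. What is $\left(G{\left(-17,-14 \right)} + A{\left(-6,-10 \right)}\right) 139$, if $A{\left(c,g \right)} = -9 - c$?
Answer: $85207$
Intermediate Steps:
$G{\left(y,R \right)} = 2 R \left(-5 + y\right)$ ($G{\left(y,R \right)} = \left(-5 + y\right) 2 R = 2 R \left(-5 + y\right)$)
$\left(G{\left(-17,-14 \right)} + A{\left(-6,-10 \right)}\right) 139 = \left(2 \left(-14\right) \left(-5 - 17\right) - 3\right) 139 = \left(2 \left(-14\right) \left(-22\right) + \left(-9 + 6\right)\right) 139 = \left(616 - 3\right) 139 = 613 \cdot 139 = 85207$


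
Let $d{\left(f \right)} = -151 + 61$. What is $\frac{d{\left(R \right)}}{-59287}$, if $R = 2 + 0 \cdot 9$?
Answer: $\frac{90}{59287} \approx 0.001518$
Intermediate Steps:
$R = 2$ ($R = 2 + 0 = 2$)
$d{\left(f \right)} = -90$
$\frac{d{\left(R \right)}}{-59287} = - \frac{90}{-59287} = \left(-90\right) \left(- \frac{1}{59287}\right) = \frac{90}{59287}$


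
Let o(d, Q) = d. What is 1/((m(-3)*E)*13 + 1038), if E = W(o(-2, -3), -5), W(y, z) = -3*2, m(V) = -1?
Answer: 1/1116 ≈ 0.00089606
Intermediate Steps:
W(y, z) = -6
E = -6
1/((m(-3)*E)*13 + 1038) = 1/(-1*(-6)*13 + 1038) = 1/(6*13 + 1038) = 1/(78 + 1038) = 1/1116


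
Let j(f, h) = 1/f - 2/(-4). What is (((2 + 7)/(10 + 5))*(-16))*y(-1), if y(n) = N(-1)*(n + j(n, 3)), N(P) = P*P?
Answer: 72/5 ≈ 14.400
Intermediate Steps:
N(P) = P²
j(f, h) = ½ + 1/f (j(f, h) = 1/f - 2*(-¼) = 1/f + ½ = ½ + 1/f)
y(n) = n + (2 + n)/(2*n) (y(n) = (-1)²*(n + (2 + n)/(2*n)) = 1*(n + (2 + n)/(2*n)) = n + (2 + n)/(2*n))
(((2 + 7)/(10 + 5))*(-16))*y(-1) = (((2 + 7)/(10 + 5))*(-16))*(½ - 1 + 1/(-1)) = ((9/15)*(-16))*(½ - 1 - 1) = ((9*(1/15))*(-16))*(-3/2) = ((⅗)*(-16))*(-3/2) = -48/5*(-3/2) = 72/5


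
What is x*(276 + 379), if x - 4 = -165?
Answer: -105455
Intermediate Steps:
x = -161 (x = 4 - 165 = -161)
x*(276 + 379) = -161*(276 + 379) = -161*655 = -105455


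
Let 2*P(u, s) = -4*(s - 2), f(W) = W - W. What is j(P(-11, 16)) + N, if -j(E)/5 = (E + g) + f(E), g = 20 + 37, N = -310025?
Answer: -310170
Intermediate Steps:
f(W) = 0
P(u, s) = 4 - 2*s (P(u, s) = (-4*(s - 2))/2 = (-4*(-2 + s))/2 = (8 - 4*s)/2 = 4 - 2*s)
g = 57
j(E) = -285 - 5*E (j(E) = -5*((E + 57) + 0) = -5*((57 + E) + 0) = -5*(57 + E) = -285 - 5*E)
j(P(-11, 16)) + N = (-285 - 5*(4 - 2*16)) - 310025 = (-285 - 5*(4 - 32)) - 310025 = (-285 - 5*(-28)) - 310025 = (-285 + 140) - 310025 = -145 - 310025 = -310170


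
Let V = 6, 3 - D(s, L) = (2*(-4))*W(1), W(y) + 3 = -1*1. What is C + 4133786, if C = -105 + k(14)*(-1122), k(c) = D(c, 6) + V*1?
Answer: 4159487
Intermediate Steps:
W(y) = -4 (W(y) = -3 - 1*1 = -3 - 1 = -4)
D(s, L) = -29 (D(s, L) = 3 - 2*(-4)*(-4) = 3 - (-8)*(-4) = 3 - 1*32 = 3 - 32 = -29)
k(c) = -23 (k(c) = -29 + 6*1 = -29 + 6 = -23)
C = 25701 (C = -105 - 23*(-1122) = -105 + 25806 = 25701)
C + 4133786 = 25701 + 4133786 = 4159487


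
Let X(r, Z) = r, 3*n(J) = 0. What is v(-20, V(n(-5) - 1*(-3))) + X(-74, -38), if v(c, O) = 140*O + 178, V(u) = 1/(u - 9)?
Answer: 242/3 ≈ 80.667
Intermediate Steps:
n(J) = 0 (n(J) = (1/3)*0 = 0)
V(u) = 1/(-9 + u)
v(c, O) = 178 + 140*O
v(-20, V(n(-5) - 1*(-3))) + X(-74, -38) = (178 + 140/(-9 + (0 - 1*(-3)))) - 74 = (178 + 140/(-9 + (0 + 3))) - 74 = (178 + 140/(-9 + 3)) - 74 = (178 + 140/(-6)) - 74 = (178 + 140*(-1/6)) - 74 = (178 - 70/3) - 74 = 464/3 - 74 = 242/3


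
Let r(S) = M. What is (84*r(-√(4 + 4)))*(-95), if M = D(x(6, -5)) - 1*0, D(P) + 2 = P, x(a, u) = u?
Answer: 55860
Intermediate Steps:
D(P) = -2 + P
M = -7 (M = (-2 - 5) - 1*0 = -7 + 0 = -7)
r(S) = -7
(84*r(-√(4 + 4)))*(-95) = (84*(-7))*(-95) = -588*(-95) = 55860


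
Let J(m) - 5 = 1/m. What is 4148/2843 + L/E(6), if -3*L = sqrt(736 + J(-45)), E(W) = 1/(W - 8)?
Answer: 4148/2843 + 16*sqrt(2605)/45 ≈ 19.606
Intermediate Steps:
E(W) = 1/(-8 + W)
J(m) = 5 + 1/m
L = -8*sqrt(2605)/45 (L = -sqrt(736 + (5 + 1/(-45)))/3 = -sqrt(736 + (5 - 1/45))/3 = -sqrt(736 + 224/45)/3 = -8*sqrt(2605)/45 ≈ -9.0736)
4148/2843 + L/E(6) = 4148/2843 + (-8*sqrt(2605)/45)/(1/(-8 + 6)) = 4148*(1/2843) + (-8*sqrt(2605)/45)/(1/(-2)) = 4148/2843 + (-8*sqrt(2605)/45)/(-1/2) = 4148/2843 - 8*sqrt(2605)/45*(-2) = 4148/2843 + 16*sqrt(2605)/45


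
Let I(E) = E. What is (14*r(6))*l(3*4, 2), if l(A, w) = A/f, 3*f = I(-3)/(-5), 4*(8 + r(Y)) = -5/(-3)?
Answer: -6370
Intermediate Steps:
r(Y) = -91/12 (r(Y) = -8 + (-5/(-3))/4 = -8 + (-5*(-1/3))/4 = -8 + (1/4)*(5/3) = -8 + 5/12 = -91/12)
f = 1/5 (f = (-3/(-5))/3 = (-3*(-1/5))/3 = (1/3)*(3/5) = 1/5 ≈ 0.20000)
l(A, w) = 5*A (l(A, w) = A/(1/5) = A*5 = 5*A)
(14*r(6))*l(3*4, 2) = (14*(-91/12))*(5*(3*4)) = -3185*12/6 = -637/6*60 = -6370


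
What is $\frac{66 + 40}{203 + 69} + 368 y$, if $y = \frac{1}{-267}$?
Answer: $- \frac{35897}{36312} \approx -0.98857$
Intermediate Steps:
$y = - \frac{1}{267} \approx -0.0037453$
$\frac{66 + 40}{203 + 69} + 368 y = \frac{66 + 40}{203 + 69} + 368 \left(- \frac{1}{267}\right) = \frac{106}{272} - \frac{368}{267} = 106 \cdot \frac{1}{272} - \frac{368}{267} = \frac{53}{136} - \frac{368}{267} = - \frac{35897}{36312}$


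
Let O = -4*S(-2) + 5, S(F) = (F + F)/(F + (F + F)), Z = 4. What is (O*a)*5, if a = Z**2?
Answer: 560/3 ≈ 186.67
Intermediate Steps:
a = 16 (a = 4**2 = 16)
S(F) = 2/3 (S(F) = (2*F)/(F + 2*F) = (2*F)/((3*F)) = (2*F)*(1/(3*F)) = 2/3)
O = 7/3 (O = -4*2/3 + 5 = -8/3 + 5 = 7/3 ≈ 2.3333)
(O*a)*5 = ((7/3)*16)*5 = (112/3)*5 = 560/3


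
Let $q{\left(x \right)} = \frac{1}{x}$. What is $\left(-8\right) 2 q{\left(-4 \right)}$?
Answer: $4$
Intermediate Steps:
$\left(-8\right) 2 q{\left(-4 \right)} = \frac{\left(-8\right) 2}{-4} = \left(-16\right) \left(- \frac{1}{4}\right) = 4$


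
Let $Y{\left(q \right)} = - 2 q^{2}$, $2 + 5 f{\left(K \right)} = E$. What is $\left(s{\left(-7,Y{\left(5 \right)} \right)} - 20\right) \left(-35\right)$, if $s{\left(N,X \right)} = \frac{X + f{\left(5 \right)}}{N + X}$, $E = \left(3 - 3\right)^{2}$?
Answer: $\frac{12712}{19} \approx 669.05$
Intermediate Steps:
$E = 0$ ($E = 0^{2} = 0$)
$f{\left(K \right)} = - \frac{2}{5}$ ($f{\left(K \right)} = - \frac{2}{5} + \frac{1}{5} \cdot 0 = - \frac{2}{5} + 0 = - \frac{2}{5}$)
$s{\left(N,X \right)} = \frac{- \frac{2}{5} + X}{N + X}$ ($s{\left(N,X \right)} = \frac{X - \frac{2}{5}}{N + X} = \frac{- \frac{2}{5} + X}{N + X}$)
$\left(s{\left(-7,Y{\left(5 \right)} \right)} - 20\right) \left(-35\right) = \left(\frac{- \frac{2}{5} - 2 \cdot 5^{2}}{-7 - 2 \cdot 5^{2}} - 20\right) \left(-35\right) = \left(\frac{- \frac{2}{5} - 50}{-7 - 50} - 20\right) \left(-35\right) = \left(\frac{1}{-57} \left(- \frac{252}{5}\right) - 20\right) \left(-35\right) = \left(\left(- \frac{1}{57}\right) \left(- \frac{252}{5}\right) - 20\right) \left(-35\right) = \left(\frac{84}{95} - 20\right) \left(-35\right) = \left(- \frac{1816}{95}\right) \left(-35\right) = \frac{12712}{19}$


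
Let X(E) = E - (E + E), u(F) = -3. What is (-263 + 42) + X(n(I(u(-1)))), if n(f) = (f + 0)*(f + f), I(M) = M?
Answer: -239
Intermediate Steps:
n(f) = 2*f² (n(f) = f*(2*f) = 2*f²)
X(E) = -E (X(E) = E - 2*E = -E)
(-263 + 42) + X(n(I(u(-1)))) = (-263 + 42) - 2*(-3)² = -221 - 2*9 = -221 - 1*18 = -221 - 18 = -239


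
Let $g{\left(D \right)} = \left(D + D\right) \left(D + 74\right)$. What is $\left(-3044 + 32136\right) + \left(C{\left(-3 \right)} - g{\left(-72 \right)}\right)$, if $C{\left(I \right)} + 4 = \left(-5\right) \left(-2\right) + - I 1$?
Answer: $29389$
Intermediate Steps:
$C{\left(I \right)} = 6 - I$ ($C{\left(I \right)} = -4 + \left(\left(-5\right) \left(-2\right) + - I 1\right) = -4 - \left(-10 + I\right) = 6 - I$)
$g{\left(D \right)} = 2 D \left(74 + D\right)$
$\left(-3044 + 32136\right) + \left(C{\left(-3 \right)} - g{\left(-72 \right)}\right) = \left(-3044 + 32136\right) + \left(\left(6 - -3\right) - 2 \left(-72\right) \left(74 - 72\right)\right) = 29092 + \left(\left(6 + 3\right) - 2 \left(-72\right) 2\right) = 29092 + \left(9 - -288\right) = 29092 + \left(9 + 288\right) = 29092 + 297 = 29389$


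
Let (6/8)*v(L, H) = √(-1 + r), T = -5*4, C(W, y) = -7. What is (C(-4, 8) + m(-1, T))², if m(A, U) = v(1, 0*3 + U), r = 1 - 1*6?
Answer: 115/3 - 56*I*√6/3 ≈ 38.333 - 45.724*I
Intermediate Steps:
r = -5 (r = 1 - 6 = -5)
T = -20
v(L, H) = 4*I*√6/3 (v(L, H) = 4*√(-1 - 5)/3 = 4*√(-6)/3 = 4*(I*√6)/3 = 4*I*√6/3)
m(A, U) = 4*I*√6/3
(C(-4, 8) + m(-1, T))² = (-7 + 4*I*√6/3)²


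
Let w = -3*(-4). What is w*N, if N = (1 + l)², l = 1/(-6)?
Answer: 25/3 ≈ 8.3333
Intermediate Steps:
w = 12
l = -⅙ ≈ -0.16667
N = 25/36 (N = (1 - ⅙)² = (⅚)² = 25/36 ≈ 0.69444)
w*N = 12*(25/36) = 25/3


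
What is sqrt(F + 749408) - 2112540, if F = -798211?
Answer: -2112540 + I*sqrt(48803) ≈ -2.1125e+6 + 220.91*I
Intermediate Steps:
sqrt(F + 749408) - 2112540 = sqrt(-798211 + 749408) - 2112540 = sqrt(-48803) - 2112540 = I*sqrt(48803) - 2112540 = -2112540 + I*sqrt(48803)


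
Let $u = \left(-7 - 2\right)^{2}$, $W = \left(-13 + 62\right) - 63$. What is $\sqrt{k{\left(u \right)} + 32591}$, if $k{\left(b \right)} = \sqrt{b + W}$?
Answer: $\sqrt{32591 + \sqrt{67}} \approx 180.55$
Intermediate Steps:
$W = -14$ ($W = 49 - 63 = -14$)
$u = 81$ ($u = \left(-9\right)^{2} = 81$)
$k{\left(b \right)} = \sqrt{-14 + b}$ ($k{\left(b \right)} = \sqrt{b - 14} = \sqrt{-14 + b}$)
$\sqrt{k{\left(u \right)} + 32591} = \sqrt{\sqrt{-14 + 81} + 32591} = \sqrt{\sqrt{67} + 32591} = \sqrt{32591 + \sqrt{67}}$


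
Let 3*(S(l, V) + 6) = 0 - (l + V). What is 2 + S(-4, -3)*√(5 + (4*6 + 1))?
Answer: 2 - 11*√30/3 ≈ -18.083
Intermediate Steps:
S(l, V) = -6 - V/3 - l/3 (S(l, V) = -6 + (0 - (l + V))/3 = -6 + (0 - (V + l))/3 = -6 + (0 + (-V - l))/3 = -6 + (-V - l)/3 = -6 + (-V/3 - l/3) = -6 - V/3 - l/3)
2 + S(-4, -3)*√(5 + (4*6 + 1)) = 2 + (-6 - ⅓*(-3) - ⅓*(-4))*√(5 + (4*6 + 1)) = 2 + (-6 + 1 + 4/3)*√(5 + (24 + 1)) = 2 - 11*√(5 + 25)/3 = 2 - 11*√30/3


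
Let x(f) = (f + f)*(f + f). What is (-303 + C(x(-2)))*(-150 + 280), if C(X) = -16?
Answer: -41470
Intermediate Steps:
x(f) = 4*f**2 (x(f) = (2*f)*(2*f) = 4*f**2)
(-303 + C(x(-2)))*(-150 + 280) = (-303 - 16)*(-150 + 280) = -319*130 = -41470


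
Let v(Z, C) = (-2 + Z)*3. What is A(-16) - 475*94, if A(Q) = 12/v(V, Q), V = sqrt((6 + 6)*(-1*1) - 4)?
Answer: -223252/5 - 4*I/5 ≈ -44650.0 - 0.8*I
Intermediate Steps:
V = 4*I (V = sqrt(12*(-1) - 4) = sqrt(-12 - 4) = sqrt(-16) = 4*I ≈ 4.0*I)
v(Z, C) = -6 + 3*Z
A(Q) = (-6 - 12*I)/15 (A(Q) = 12/(-6 + 3*(4*I)) = 12/(-6 + 12*I) = 12*((-6 - 12*I)/180) = (-6 - 12*I)/15)
A(-16) - 475*94 = (-2/5 - 4*I/5) - 475*94 = (-2/5 - 4*I/5) - 44650 = -223252/5 - 4*I/5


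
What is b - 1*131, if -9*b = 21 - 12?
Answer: -132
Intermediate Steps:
b = -1 (b = -(21 - 12)/9 = -⅑*9 = -1)
b - 1*131 = -1 - 1*131 = -1 - 131 = -132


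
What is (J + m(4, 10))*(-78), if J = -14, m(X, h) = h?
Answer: 312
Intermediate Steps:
(J + m(4, 10))*(-78) = (-14 + 10)*(-78) = -4*(-78) = 312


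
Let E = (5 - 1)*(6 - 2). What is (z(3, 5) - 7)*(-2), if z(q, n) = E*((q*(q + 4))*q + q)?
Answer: -2098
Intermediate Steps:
E = 16 (E = 4*4 = 16)
z(q, n) = 16*q + 16*q²*(4 + q) (z(q, n) = 16*((q*(q + 4))*q + q) = 16*((q*(4 + q))*q + q) = 16*(q²*(4 + q) + q) = 16*(q + q²*(4 + q)) = 16*q + 16*q²*(4 + q))
(z(3, 5) - 7)*(-2) = (16*3*(1 + 3² + 4*3) - 7)*(-2) = (16*3*(1 + 9 + 12) - 7)*(-2) = (16*3*22 - 7)*(-2) = (1056 - 7)*(-2) = 1049*(-2) = -2098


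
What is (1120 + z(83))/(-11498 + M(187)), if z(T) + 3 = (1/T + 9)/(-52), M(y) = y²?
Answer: 1205056/25325209 ≈ 0.047583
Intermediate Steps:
z(T) = -165/52 - 1/(52*T) (z(T) = -3 + (1/T + 9)/(-52) = -3 + (9 + 1/T)*(-1/52) = -3 + (-9/52 - 1/(52*T)) = -165/52 - 1/(52*T))
(1120 + z(83))/(-11498 + M(187)) = (1120 + (1/52)*(-1 - 165*83)/83)/(-11498 + 187²) = (1120 + (1/52)*(1/83)*(-1 - 13695))/(-11498 + 34969) = (1120 + (1/52)*(1/83)*(-13696))/23471 = (1120 - 3424/1079)*(1/23471) = (1205056/1079)*(1/23471) = 1205056/25325209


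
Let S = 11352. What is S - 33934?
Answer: -22582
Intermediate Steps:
S - 33934 = 11352 - 33934 = -22582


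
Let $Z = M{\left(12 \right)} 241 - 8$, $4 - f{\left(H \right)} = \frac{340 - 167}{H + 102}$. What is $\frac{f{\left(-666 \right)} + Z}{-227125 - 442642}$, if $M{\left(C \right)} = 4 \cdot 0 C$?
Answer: $\frac{2083}{377748588} \approx 5.5143 \cdot 10^{-6}$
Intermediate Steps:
$M{\left(C \right)} = 0$ ($M{\left(C \right)} = 0 C = 0$)
$f{\left(H \right)} = 4 - \frac{173}{102 + H}$ ($f{\left(H \right)} = 4 - \frac{340 - 167}{H + 102} = 4 - \frac{173}{102 + H}$)
$Z = -8$ ($Z = 0 \cdot 241 - 8 = 0 - 8 = -8$)
$\frac{f{\left(-666 \right)} + Z}{-227125 - 442642} = \frac{\frac{235 + 4 \left(-666\right)}{102 - 666} - 8}{-227125 - 442642} = \frac{\frac{235 - 2664}{-564} - 8}{-669767} = \left(\left(- \frac{1}{564}\right) \left(-2429\right) - 8\right) \left(- \frac{1}{669767}\right) = \left(\frac{2429}{564} - 8\right) \left(- \frac{1}{669767}\right) = \left(- \frac{2083}{564}\right) \left(- \frac{1}{669767}\right) = \frac{2083}{377748588}$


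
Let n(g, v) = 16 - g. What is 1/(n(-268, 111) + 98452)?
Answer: 1/98736 ≈ 1.0128e-5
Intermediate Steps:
1/(n(-268, 111) + 98452) = 1/((16 - 1*(-268)) + 98452) = 1/((16 + 268) + 98452) = 1/(284 + 98452) = 1/98736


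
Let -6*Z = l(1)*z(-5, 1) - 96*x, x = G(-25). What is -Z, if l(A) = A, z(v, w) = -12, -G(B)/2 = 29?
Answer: 926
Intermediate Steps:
G(B) = -58 (G(B) = -2*29 = -58)
x = -58
Z = -926 (Z = -(1*(-12) - 96*(-58))/6 = -(-12 + 5568)/6 = -1/6*5556 = -926)
-Z = -1*(-926) = 926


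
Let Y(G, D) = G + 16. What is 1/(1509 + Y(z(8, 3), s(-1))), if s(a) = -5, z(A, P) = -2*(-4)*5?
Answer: 1/1565 ≈ 0.00063898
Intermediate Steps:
z(A, P) = 40 (z(A, P) = 8*5 = 40)
Y(G, D) = 16 + G
1/(1509 + Y(z(8, 3), s(-1))) = 1/(1509 + (16 + 40)) = 1/(1509 + 56) = 1/1565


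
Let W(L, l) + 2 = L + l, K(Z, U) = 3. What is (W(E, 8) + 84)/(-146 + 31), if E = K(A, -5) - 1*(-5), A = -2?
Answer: -98/115 ≈ -0.85217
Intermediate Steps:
E = 8 (E = 3 - 1*(-5) = 3 + 5 = 8)
W(L, l) = -2 + L + l (W(L, l) = -2 + (L + l) = -2 + L + l)
(W(E, 8) + 84)/(-146 + 31) = ((-2 + 8 + 8) + 84)/(-146 + 31) = (14 + 84)/(-115) = 98*(-1/115) = -98/115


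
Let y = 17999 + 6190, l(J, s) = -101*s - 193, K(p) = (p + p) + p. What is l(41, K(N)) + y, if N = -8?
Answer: 26420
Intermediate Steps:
K(p) = 3*p (K(p) = 2*p + p = 3*p)
l(J, s) = -193 - 101*s
y = 24189
l(41, K(N)) + y = (-193 - 303*(-8)) + 24189 = (-193 - 101*(-24)) + 24189 = (-193 + 2424) + 24189 = 2231 + 24189 = 26420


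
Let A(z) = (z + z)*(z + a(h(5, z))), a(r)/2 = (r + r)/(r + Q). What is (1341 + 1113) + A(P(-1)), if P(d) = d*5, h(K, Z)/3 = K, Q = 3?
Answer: 7412/3 ≈ 2470.7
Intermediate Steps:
h(K, Z) = 3*K
a(r) = 4*r/(3 + r) (a(r) = 2*((r + r)/(r + 3)) = 2*((2*r)/(3 + r)) = 2*(2*r/(3 + r)) = 4*r/(3 + r))
P(d) = 5*d
A(z) = 2*z*(10/3 + z) (A(z) = (z + z)*(z + 4*(3*5)/(3 + 3*5)) = (2*z)*(z + 4*15/(3 + 15)) = (2*z)*(z + 4*15/18) = (2*z)*(z + 4*15*(1/18)) = (2*z)*(z + 10/3) = (2*z)*(10/3 + z) = 2*z*(10/3 + z))
(1341 + 1113) + A(P(-1)) = (1341 + 1113) + 2*(5*(-1))*(10 + 3*(5*(-1)))/3 = 2454 + (2/3)*(-5)*(10 + 3*(-5)) = 2454 + (2/3)*(-5)*(10 - 15) = 2454 + (2/3)*(-5)*(-5) = 2454 + 50/3 = 7412/3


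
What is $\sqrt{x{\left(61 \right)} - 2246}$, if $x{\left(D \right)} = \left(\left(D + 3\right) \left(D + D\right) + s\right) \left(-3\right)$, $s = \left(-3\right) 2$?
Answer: $22 i \sqrt{53} \approx 160.16 i$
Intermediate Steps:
$s = -6$
$x{\left(D \right)} = 18 - 6 D \left(3 + D\right)$ ($x{\left(D \right)} = \left(\left(D + 3\right) \left(D + D\right) - 6\right) \left(-3\right) = \left(\left(3 + D\right) 2 D - 6\right) \left(-3\right) = \left(2 D \left(3 + D\right) - 6\right) \left(-3\right) = \left(-6 + 2 D \left(3 + D\right)\right) \left(-3\right) = 18 - 6 D \left(3 + D\right)$)
$\sqrt{x{\left(61 \right)} - 2246} = \sqrt{\left(18 - 1098 - 6 \cdot 61^{2}\right) - 2246} = \sqrt{\left(18 - 1098 - 22326\right) - 2246} = \sqrt{-23406 - 2246} = \sqrt{-25652} = 22 i \sqrt{53}$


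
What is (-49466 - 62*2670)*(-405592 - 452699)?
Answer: 184537714746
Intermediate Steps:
(-49466 - 62*2670)*(-405592 - 452699) = (-49466 - 165540)*(-858291) = -215006*(-858291) = 184537714746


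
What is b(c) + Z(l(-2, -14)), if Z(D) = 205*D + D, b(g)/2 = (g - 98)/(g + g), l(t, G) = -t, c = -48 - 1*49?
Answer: 40159/97 ≈ 414.01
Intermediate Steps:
c = -97 (c = -48 - 49 = -97)
b(g) = (-98 + g)/g (b(g) = 2*((g - 98)/(g + g)) = 2*((-98 + g)/((2*g))) = 2*((-98 + g)*(1/(2*g))) = 2*((-98 + g)/(2*g)) = (-98 + g)/g)
Z(D) = 206*D
b(c) + Z(l(-2, -14)) = (-98 - 97)/(-97) + 206*(-1*(-2)) = -1/97*(-195) + 206*2 = 195/97 + 412 = 40159/97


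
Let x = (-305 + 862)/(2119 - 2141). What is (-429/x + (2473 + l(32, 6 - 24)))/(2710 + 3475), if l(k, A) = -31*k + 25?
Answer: 169656/689009 ≈ 0.24623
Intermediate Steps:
l(k, A) = 25 - 31*k
x = -557/22 (x = 557/(-22) = 557*(-1/22) = -557/22 ≈ -25.318)
(-429/x + (2473 + l(32, 6 - 24)))/(2710 + 3475) = (-429/(-557/22) + (2473 + (25 - 31*32)))/(2710 + 3475) = (-429*(-22/557) + (2473 + (25 - 992)))/6185 = (9438/557 + (2473 - 967))*(1/6185) = (9438/557 + 1506)*(1/6185) = (848280/557)*(1/6185) = 169656/689009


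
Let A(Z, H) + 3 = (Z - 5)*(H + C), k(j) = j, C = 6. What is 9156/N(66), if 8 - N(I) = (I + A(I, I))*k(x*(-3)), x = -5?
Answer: -84/613 ≈ -0.13703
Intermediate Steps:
A(Z, H) = -3 + (-5 + Z)*(6 + H) (A(Z, H) = -3 + (Z - 5)*(H + 6) = -3 + (-5 + Z)*(6 + H))
N(I) = 503 - 30*I - 15*I² (N(I) = 8 - (I + (-33 - 5*I + 6*I + I*I))*(-5*(-3)) = 8 - (I + (-33 - 5*I + 6*I + I²))*15 = 8 - (I + (-33 + I + I²))*15 = 8 - (-33 + I² + 2*I)*15 = 8 - (-495 + 15*I² + 30*I) = 8 + (495 - 30*I - 15*I²) = 503 - 30*I - 15*I²)
9156/N(66) = 9156/(503 - 30*66 - 15*66²) = 9156/(503 - 1980 - 15*4356) = 9156/(503 - 1980 - 65340) = 9156/(-66817) = 9156*(-1/66817) = -84/613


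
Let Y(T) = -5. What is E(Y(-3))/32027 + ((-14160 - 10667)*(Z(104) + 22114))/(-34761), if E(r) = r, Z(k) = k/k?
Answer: 17584395512030/1113290547 ≈ 15795.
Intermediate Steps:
Z(k) = 1
E(Y(-3))/32027 + ((-14160 - 10667)*(Z(104) + 22114))/(-34761) = -5/32027 + ((-14160 - 10667)*(1 + 22114))/(-34761) = -5*1/32027 - 24827*22115*(-1/34761) = -5/32027 - 549049105*(-1/34761) = -5/32027 + 549049105/34761 = 17584395512030/1113290547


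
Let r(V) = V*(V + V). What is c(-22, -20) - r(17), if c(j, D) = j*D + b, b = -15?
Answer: -153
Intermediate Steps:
c(j, D) = -15 + D*j (c(j, D) = j*D - 15 = D*j - 15 = -15 + D*j)
r(V) = 2*V² (r(V) = V*(2*V) = 2*V²)
c(-22, -20) - r(17) = (-15 - 20*(-22)) - 2*17² = (-15 + 440) - 2*289 = 425 - 1*578 = 425 - 578 = -153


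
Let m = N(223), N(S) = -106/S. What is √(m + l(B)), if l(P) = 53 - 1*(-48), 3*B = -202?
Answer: √4998991/223 ≈ 10.026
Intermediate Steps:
B = -202/3 (B = (⅓)*(-202) = -202/3 ≈ -67.333)
l(P) = 101 (l(P) = 53 + 48 = 101)
m = -106/223 ≈ -0.47534
√(m + l(B)) = √(-106/223 + 101) = √(22417/223) = √4998991/223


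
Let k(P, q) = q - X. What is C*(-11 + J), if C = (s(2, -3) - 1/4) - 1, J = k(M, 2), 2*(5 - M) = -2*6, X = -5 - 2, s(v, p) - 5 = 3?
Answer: -27/2 ≈ -13.500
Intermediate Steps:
s(v, p) = 8 (s(v, p) = 5 + 3 = 8)
X = -7
M = 11 (M = 5 - (-1)*6 = 5 - 1/2*(-12) = 5 + 6 = 11)
k(P, q) = 7 + q (k(P, q) = q - 1*(-7) = q + 7 = 7 + q)
J = 9 (J = 7 + 2 = 9)
C = 27/4 (C = (8 - 1/4) - 1 = 31/4 - 1 = 27/4 ≈ 6.7500)
C*(-11 + J) = 27*(-11 + 9)/4 = (27/4)*(-2) = -27/2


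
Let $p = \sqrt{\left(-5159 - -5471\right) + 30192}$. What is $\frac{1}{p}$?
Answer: $\frac{\sqrt{7626}}{15252} \approx 0.0057256$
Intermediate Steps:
$p = 2 \sqrt{7626}$ ($p = \sqrt{\left(-5159 + 5471\right) + 30192} = \sqrt{312 + 30192} = \sqrt{30504} = 2 \sqrt{7626} \approx 174.65$)
$\frac{1}{p} = \frac{1}{2 \sqrt{7626}} = \frac{\sqrt{7626}}{15252}$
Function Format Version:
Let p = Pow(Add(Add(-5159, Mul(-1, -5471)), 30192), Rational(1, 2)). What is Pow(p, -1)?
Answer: Mul(Rational(1, 15252), Pow(7626, Rational(1, 2))) ≈ 0.0057256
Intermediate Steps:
p = Mul(2, Pow(7626, Rational(1, 2))) (p = Pow(Add(Add(-5159, 5471), 30192), Rational(1, 2)) = Pow(Add(312, 30192), Rational(1, 2)) = Pow(30504, Rational(1, 2)) = Mul(2, Pow(7626, Rational(1, 2))) ≈ 174.65)
Pow(p, -1) = Pow(Mul(2, Pow(7626, Rational(1, 2))), -1) = Mul(Rational(1, 15252), Pow(7626, Rational(1, 2)))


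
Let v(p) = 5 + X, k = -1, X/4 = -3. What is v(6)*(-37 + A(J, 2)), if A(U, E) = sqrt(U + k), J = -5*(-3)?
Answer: 259 - 7*sqrt(14) ≈ 232.81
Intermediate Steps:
X = -12 (X = 4*(-3) = -12)
J = 15
v(p) = -7 (v(p) = 5 - 12 = -7)
A(U, E) = sqrt(-1 + U) (A(U, E) = sqrt(U - 1) = sqrt(-1 + U))
v(6)*(-37 + A(J, 2)) = -7*(-37 + sqrt(-1 + 15)) = -7*(-37 + sqrt(14)) = 259 - 7*sqrt(14)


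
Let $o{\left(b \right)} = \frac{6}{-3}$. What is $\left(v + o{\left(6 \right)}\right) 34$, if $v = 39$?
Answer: $1258$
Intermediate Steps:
$o{\left(b \right)} = -2$ ($o{\left(b \right)} = 6 \left(- \frac{1}{3}\right) = -2$)
$\left(v + o{\left(6 \right)}\right) 34 = \left(39 - 2\right) 34 = 37 \cdot 34 = 1258$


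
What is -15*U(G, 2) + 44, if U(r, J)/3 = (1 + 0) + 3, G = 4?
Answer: -136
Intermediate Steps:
U(r, J) = 12 (U(r, J) = 3*((1 + 0) + 3) = 3*(1 + 3) = 3*4 = 12)
-15*U(G, 2) + 44 = -15*12 + 44 = -180 + 44 = -136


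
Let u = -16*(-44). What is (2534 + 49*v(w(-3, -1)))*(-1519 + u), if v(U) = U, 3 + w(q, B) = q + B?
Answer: -1785665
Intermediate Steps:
w(q, B) = -3 + B + q (w(q, B) = -3 + (q + B) = -3 + (B + q) = -3 + B + q)
u = 704
(2534 + 49*v(w(-3, -1)))*(-1519 + u) = (2534 + 49*(-3 - 1 - 3))*(-1519 + 704) = (2534 + 49*(-7))*(-815) = (2534 - 343)*(-815) = 2191*(-815) = -1785665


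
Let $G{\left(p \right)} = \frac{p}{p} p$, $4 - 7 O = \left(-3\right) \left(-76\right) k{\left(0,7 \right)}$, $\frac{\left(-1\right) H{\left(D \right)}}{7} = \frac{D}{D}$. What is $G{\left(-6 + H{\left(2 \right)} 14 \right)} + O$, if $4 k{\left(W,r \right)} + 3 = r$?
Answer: $-136$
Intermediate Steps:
$k{\left(W,r \right)} = - \frac{3}{4} + \frac{r}{4}$
$H{\left(D \right)} = -7$ ($H{\left(D \right)} = - 7 \frac{D}{D} = \left(-7\right) 1 = -7$)
$O = -32$ ($O = \frac{4}{7} - \frac{\left(-3\right) \left(-76\right) \left(- \frac{3}{4} + \frac{1}{4} \cdot 7\right)}{7} = \frac{4}{7} - \frac{228 \left(- \frac{3}{4} + \frac{7}{4}\right)}{7} = \frac{4}{7} - \frac{228 \cdot 1}{7} = \frac{4}{7} - \frac{228}{7} = -32$)
$G{\left(p \right)} = p$ ($G{\left(p \right)} = 1 p = p$)
$G{\left(-6 + H{\left(2 \right)} 14 \right)} + O = \left(-6 - 98\right) - 32 = -104 - 32 = -136$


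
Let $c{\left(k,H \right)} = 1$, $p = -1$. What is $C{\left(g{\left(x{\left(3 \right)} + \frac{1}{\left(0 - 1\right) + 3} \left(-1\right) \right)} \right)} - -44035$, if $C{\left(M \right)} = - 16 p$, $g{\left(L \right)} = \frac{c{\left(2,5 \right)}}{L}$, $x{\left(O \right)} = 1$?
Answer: $44051$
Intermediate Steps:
$g{\left(L \right)} = \frac{1}{L}$ ($g{\left(L \right)} = 1 \frac{1}{L} = \frac{1}{L}$)
$C{\left(M \right)} = 16$ ($C{\left(M \right)} = \left(-16\right) \left(-1\right) = 16$)
$C{\left(g{\left(x{\left(3 \right)} + \frac{1}{\left(0 - 1\right) + 3} \left(-1\right) \right)} \right)} - -44035 = 16 - -44035 = 16 + 44035 = 44051$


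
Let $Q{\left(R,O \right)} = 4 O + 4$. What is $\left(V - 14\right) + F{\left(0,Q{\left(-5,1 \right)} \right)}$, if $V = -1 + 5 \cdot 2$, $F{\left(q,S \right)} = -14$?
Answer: $-19$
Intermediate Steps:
$Q{\left(R,O \right)} = 4 + 4 O$
$V = 9$ ($V = -1 + 10 = 9$)
$\left(V - 14\right) + F{\left(0,Q{\left(-5,1 \right)} \right)} = \left(9 - 14\right) - 14 = -5 - 14 = -19$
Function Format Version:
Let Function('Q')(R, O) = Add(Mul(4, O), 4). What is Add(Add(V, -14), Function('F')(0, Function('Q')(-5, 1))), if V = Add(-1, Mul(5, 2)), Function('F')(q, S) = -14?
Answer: -19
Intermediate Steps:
Function('Q')(R, O) = Add(4, Mul(4, O))
V = 9 (V = Add(-1, 10) = 9)
Add(Add(V, -14), Function('F')(0, Function('Q')(-5, 1))) = Add(Add(9, -14), -14) = Add(-5, -14) = -19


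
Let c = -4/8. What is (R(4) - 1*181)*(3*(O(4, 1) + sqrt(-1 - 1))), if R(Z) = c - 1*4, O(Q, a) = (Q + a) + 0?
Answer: -5565/2 - 1113*I*sqrt(2)/2 ≈ -2782.5 - 787.01*I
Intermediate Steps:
O(Q, a) = Q + a
c = -1/2 (c = -4*1/8 = -1/2 ≈ -0.50000)
R(Z) = -9/2 (R(Z) = -1/2 - 1*4 = -1/2 - 4 = -9/2)
(R(4) - 1*181)*(3*(O(4, 1) + sqrt(-1 - 1))) = (-9/2 - 1*181)*(3*((4 + 1) + sqrt(-1 - 1))) = (-9/2 - 181)*(3*(5 + sqrt(-2))) = -1113*(5 + I*sqrt(2))/2 = -371*(15 + 3*I*sqrt(2))/2 = -5565/2 - 1113*I*sqrt(2)/2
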